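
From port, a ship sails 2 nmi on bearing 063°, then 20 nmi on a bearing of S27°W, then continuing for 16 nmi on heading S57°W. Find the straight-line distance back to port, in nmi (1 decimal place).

Leg 1 (063°, 2 nmi): east 2 sin 63° = 1.78, north 2 cos 63° = 0.91
Leg 2 (S27°W, 20 nmi): east 20 sin 207° = -9.08, north 20 cos 207° = -17.82
Leg 3 (S57°W, 16 nmi): east 16 sin 237° = -13.42, north 16 cos 237° = -8.71
Net: -20.72 east, -25.63 north. Distance = √((-20.72)² + (-25.63)²) = 32.953 nmi.

33.0 nmi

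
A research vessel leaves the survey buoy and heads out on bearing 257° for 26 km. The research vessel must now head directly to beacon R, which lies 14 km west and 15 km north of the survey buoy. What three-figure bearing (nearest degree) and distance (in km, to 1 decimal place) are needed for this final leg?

029°, 23.7 km

Leg 1 (257°, 26 km): east 26 sin 257° = -25.33, north 26 cos 257° = -5.85
Current position: (-25.33, -5.85). Target: (-14, 15). Remaining: Δeast = 11.33, Δnorth = 20.85.
Bearing = atan2(11.33, 20.85) mod 360° = 28.53°; distance = √((11.33)² + (20.85)²) = 23.730 km.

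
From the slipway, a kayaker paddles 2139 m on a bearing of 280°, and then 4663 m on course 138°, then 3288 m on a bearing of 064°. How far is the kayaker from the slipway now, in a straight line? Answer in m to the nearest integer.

Leg 1 (280°, 2139 m): east 2139 sin 280° = -2106.50, north 2139 cos 280° = 371.43
Leg 2 (138°, 4663 m): east 4663 sin 138° = 3120.16, north 4663 cos 138° = -3465.28
Leg 3 (064°, 3288 m): east 3288 sin 64° = 2955.23, north 3288 cos 64° = 1441.36
Net: 3968.89 east, -1652.49 north. Distance = √((3968.89)² + (-1652.49)²) = 4299.160 m.

4299 m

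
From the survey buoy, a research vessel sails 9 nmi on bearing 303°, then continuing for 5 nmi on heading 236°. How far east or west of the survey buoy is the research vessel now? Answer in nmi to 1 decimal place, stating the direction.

Leg 1 (303°, 9 nmi): east 9 sin 303° = -7.55, north 9 cos 303° = 4.90
Leg 2 (236°, 5 nmi): east 5 sin 236° = -4.15, north 5 cos 236° = -2.80
Net east component: -11.69 nmi.

11.7 nmi west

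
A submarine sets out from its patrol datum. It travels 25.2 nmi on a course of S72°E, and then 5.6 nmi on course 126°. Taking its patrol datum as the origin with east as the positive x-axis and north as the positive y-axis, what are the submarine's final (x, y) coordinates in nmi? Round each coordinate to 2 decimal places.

Leg 1 (S72°E, 25.2 nmi): east 25.2 sin 108° = 23.97, north 25.2 cos 108° = -7.79
Leg 2 (126°, 5.6 nmi): east 5.6 sin 126° = 4.53, north 5.6 cos 126° = -3.29
Summing: 28.50 nmi east, -11.08 nmi north → (28.50, -11.08).

(28.50, -11.08)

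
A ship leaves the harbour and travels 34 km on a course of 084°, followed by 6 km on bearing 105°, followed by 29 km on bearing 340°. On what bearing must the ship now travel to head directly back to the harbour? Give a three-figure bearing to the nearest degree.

Leg 1 (084°, 34 km): east 34 sin 84° = 33.81, north 34 cos 84° = 3.55
Leg 2 (105°, 6 km): east 6 sin 105° = 5.80, north 6 cos 105° = -1.55
Leg 3 (340°, 29 km): east 29 sin 340° = -9.92, north 29 cos 340° = 27.25
Net displacement: 29.69 east, 29.25 north. Direction back to start is (-29.69, -29.25): bearing = atan2(-29.69, -29.25) mod 360° = 225.43° ≈ 225°.

225°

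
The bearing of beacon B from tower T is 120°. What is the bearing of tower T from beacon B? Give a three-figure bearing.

Back-bearing = 120° + 180° = 300°.

300°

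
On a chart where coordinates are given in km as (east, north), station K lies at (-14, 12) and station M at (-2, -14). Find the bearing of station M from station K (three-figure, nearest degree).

155°

Δeast = -2 − -14 = 12.00; Δnorth = -14 − 12 = -26.00.
Bearing = atan2(Δeast, Δnorth) mod 360° = 155.22° ≈ 155°.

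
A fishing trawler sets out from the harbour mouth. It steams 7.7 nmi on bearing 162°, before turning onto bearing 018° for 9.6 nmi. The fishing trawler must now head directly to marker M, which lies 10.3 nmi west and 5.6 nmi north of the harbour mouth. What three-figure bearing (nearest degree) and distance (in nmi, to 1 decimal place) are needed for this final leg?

Leg 1 (162°, 7.7 nmi): east 7.7 sin 162° = 2.38, north 7.7 cos 162° = -7.32
Leg 2 (018°, 9.6 nmi): east 9.6 sin 18° = 2.97, north 9.6 cos 18° = 9.13
Current position: (5.35, 1.81). Target: (-10.3, 5.6). Remaining: Δeast = -15.65, Δnorth = 3.79.
Bearing = atan2(-15.65, 3.79) mod 360° = 283.63°; distance = √((-15.65)² + (3.79)²) = 16.099 nmi.

284°, 16.1 nmi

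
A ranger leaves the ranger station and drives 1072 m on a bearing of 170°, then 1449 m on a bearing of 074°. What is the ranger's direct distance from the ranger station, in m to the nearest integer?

Leg 1 (170°, 1072 m): east 1072 sin 170° = 186.15, north 1072 cos 170° = -1055.71
Leg 2 (074°, 1449 m): east 1449 sin 74° = 1392.87, north 1449 cos 74° = 399.40
Net: 1579.02 east, -656.32 north. Distance = √((1579.02)² + (-656.32)²) = 1709.986 m.

1710 m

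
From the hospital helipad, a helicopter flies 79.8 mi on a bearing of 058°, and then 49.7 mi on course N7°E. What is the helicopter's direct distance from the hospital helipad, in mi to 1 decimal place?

Leg 1 (058°, 79.8 mi): east 79.8 sin 58° = 67.67, north 79.8 cos 58° = 42.29
Leg 2 (N7°E, 49.7 mi): east 49.7 sin 7° = 6.06, north 49.7 cos 7° = 49.33
Net: 73.73 east, 91.62 north. Distance = √((73.73)² + (91.62)²) = 117.601 mi.

117.6 mi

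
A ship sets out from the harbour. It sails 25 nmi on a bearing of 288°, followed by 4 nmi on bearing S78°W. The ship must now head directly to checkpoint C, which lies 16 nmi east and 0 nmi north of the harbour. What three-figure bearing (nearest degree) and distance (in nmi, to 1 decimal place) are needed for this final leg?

Leg 1 (288°, 25 nmi): east 25 sin 288° = -23.78, north 25 cos 288° = 7.73
Leg 2 (S78°W, 4 nmi): east 4 sin 258° = -3.91, north 4 cos 258° = -0.83
Current position: (-27.69, 6.89). Target: (16, 0). Remaining: Δeast = 43.69, Δnorth = -6.89.
Bearing = atan2(43.69, -6.89) mod 360° = 98.97°; distance = √((43.69)² + (-6.89)²) = 44.230 nmi.

099°, 44.2 nmi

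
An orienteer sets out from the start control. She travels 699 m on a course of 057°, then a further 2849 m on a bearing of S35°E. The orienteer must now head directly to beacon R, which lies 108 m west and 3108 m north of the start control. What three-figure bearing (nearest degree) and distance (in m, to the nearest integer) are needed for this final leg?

335°, 5571 m

Leg 1 (057°, 699 m): east 699 sin 57° = 586.23, north 699 cos 57° = 380.70
Leg 2 (S35°E, 2849 m): east 2849 sin 145° = 1634.12, north 2849 cos 145° = -2333.76
Current position: (2220.35, -1953.06). Target: (-108, 3108). Remaining: Δeast = -2328.35, Δnorth = 5061.06.
Bearing = atan2(-2328.35, 5061.06) mod 360° = 335.30°; distance = √((-2328.35)² + (5061.06)²) = 5570.957 m.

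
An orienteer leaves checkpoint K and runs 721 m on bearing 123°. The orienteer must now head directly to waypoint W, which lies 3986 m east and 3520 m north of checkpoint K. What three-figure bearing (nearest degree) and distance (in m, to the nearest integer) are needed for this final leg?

Leg 1 (123°, 721 m): east 721 sin 123° = 604.68, north 721 cos 123° = -392.68
Current position: (604.68, -392.68). Target: (3986, 3520). Remaining: Δeast = 3381.32, Δnorth = 3912.68.
Bearing = atan2(3381.32, 3912.68) mod 360° = 40.83°; distance = √((3381.32)² + (3912.68)²) = 5171.307 m.

041°, 5171 m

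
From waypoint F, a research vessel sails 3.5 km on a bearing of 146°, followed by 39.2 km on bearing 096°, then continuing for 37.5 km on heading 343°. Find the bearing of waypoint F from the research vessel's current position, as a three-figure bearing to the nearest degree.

Leg 1 (146°, 3.5 km): east 3.5 sin 146° = 1.96, north 3.5 cos 146° = -2.90
Leg 2 (096°, 39.2 km): east 39.2 sin 96° = 38.99, north 39.2 cos 96° = -4.10
Leg 3 (343°, 37.5 km): east 37.5 sin 343° = -10.96, north 37.5 cos 343° = 35.86
Net displacement: 29.98 east, 28.86 north. Direction back to start is (-29.98, -28.86): bearing = atan2(-29.98, -28.86) mod 360° = 226.09° ≈ 226°.

226°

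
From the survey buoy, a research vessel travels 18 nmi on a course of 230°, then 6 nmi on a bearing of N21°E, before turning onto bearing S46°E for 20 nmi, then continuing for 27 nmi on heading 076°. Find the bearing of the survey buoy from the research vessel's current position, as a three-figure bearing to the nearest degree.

Leg 1 (230°, 18 nmi): east 18 sin 230° = -13.79, north 18 cos 230° = -11.57
Leg 2 (N21°E, 6 nmi): east 6 sin 21° = 2.15, north 6 cos 21° = 5.60
Leg 3 (S46°E, 20 nmi): east 20 sin 134° = 14.39, north 20 cos 134° = -13.89
Leg 4 (076°, 27 nmi): east 27 sin 76° = 26.20, north 27 cos 76° = 6.53
Net displacement: 28.95 east, -13.33 north. Direction back to start is (-28.95, 13.33): bearing = atan2(-28.95, 13.33) mod 360° = 294.73° ≈ 295°.

295°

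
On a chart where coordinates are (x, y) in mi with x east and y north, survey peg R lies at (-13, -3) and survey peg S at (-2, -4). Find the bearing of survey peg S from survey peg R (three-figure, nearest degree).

095°

Δeast = -2 − -13 = 11.00; Δnorth = -4 − -3 = -1.00.
Bearing = atan2(Δeast, Δnorth) mod 360° = 95.19° ≈ 095°.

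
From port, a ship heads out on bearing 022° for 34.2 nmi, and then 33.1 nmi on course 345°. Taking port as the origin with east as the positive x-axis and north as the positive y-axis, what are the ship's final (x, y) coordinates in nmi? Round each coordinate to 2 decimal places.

(4.24, 63.68)

Leg 1 (022°, 34.2 nmi): east 34.2 sin 22° = 12.81, north 34.2 cos 22° = 31.71
Leg 2 (345°, 33.1 nmi): east 33.1 sin 345° = -8.57, north 33.1 cos 345° = 31.97
Summing: 4.24 nmi east, 63.68 nmi north → (4.24, 63.68).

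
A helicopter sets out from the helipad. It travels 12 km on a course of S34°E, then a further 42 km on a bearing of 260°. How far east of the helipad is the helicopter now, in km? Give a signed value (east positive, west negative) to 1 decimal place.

-34.7 km

Leg 1 (S34°E, 12 km): east 12 sin 146° = 6.71, north 12 cos 146° = -9.95
Leg 2 (260°, 42 km): east 42 sin 260° = -41.36, north 42 cos 260° = -7.29
Net east component: -34.65 km.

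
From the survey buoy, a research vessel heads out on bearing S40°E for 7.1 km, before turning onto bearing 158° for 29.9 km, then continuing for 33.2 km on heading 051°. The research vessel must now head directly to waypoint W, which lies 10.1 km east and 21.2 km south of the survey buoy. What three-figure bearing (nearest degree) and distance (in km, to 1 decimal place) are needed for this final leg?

254°, 32.7 km

Leg 1 (S40°E, 7.1 km): east 7.1 sin 140° = 4.56, north 7.1 cos 140° = -5.44
Leg 2 (158°, 29.9 km): east 29.9 sin 158° = 11.20, north 29.9 cos 158° = -27.72
Leg 3 (051°, 33.2 km): east 33.2 sin 51° = 25.80, north 33.2 cos 51° = 20.89
Current position: (41.57, -12.27). Target: (10.1, -21.2). Remaining: Δeast = -31.47, Δnorth = -8.93.
Bearing = atan2(-31.47, -8.93) mod 360° = 254.15°; distance = √((-31.47)² + (-8.93)²) = 32.709 km.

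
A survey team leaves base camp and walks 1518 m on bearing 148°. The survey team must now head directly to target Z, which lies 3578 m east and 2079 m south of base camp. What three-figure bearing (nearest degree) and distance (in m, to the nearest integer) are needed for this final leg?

Leg 1 (148°, 1518 m): east 1518 sin 148° = 804.42, north 1518 cos 148° = -1287.34
Current position: (804.42, -1287.34). Target: (3578, -2079). Remaining: Δeast = 2773.58, Δnorth = -791.66.
Bearing = atan2(2773.58, -791.66) mod 360° = 105.93°; distance = √((2773.58)² + (-791.66)²) = 2884.353 m.

106°, 2884 m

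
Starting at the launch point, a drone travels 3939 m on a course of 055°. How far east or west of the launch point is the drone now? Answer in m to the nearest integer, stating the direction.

3227 m east

Leg 1 (055°, 3939 m): east 3939 sin 55° = 3226.64, north 3939 cos 55° = 2259.32
Net east component: 3226.64 m.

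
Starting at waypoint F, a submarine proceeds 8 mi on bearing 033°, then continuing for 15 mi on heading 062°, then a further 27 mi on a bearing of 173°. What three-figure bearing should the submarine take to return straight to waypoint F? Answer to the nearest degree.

302°

Leg 1 (033°, 8 mi): east 8 sin 33° = 4.36, north 8 cos 33° = 6.71
Leg 2 (062°, 15 mi): east 15 sin 62° = 13.24, north 15 cos 62° = 7.04
Leg 3 (173°, 27 mi): east 27 sin 173° = 3.29, north 27 cos 173° = -26.80
Net displacement: 20.89 east, -13.05 north. Direction back to start is (-20.89, 13.05): bearing = atan2(-20.89, 13.05) mod 360° = 301.99° ≈ 302°.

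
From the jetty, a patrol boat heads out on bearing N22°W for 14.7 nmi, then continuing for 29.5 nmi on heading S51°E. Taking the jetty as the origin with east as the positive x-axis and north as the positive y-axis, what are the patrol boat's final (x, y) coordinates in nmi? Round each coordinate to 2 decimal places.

Leg 1 (N22°W, 14.7 nmi): east 14.7 sin 338° = -5.51, north 14.7 cos 338° = 13.63
Leg 2 (S51°E, 29.5 nmi): east 29.5 sin 129° = 22.93, north 29.5 cos 129° = -18.56
Summing: 17.42 nmi east, -4.94 nmi north → (17.42, -4.94).

(17.42, -4.94)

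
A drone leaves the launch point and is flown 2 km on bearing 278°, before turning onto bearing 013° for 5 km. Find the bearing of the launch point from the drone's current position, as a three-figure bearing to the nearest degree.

171°

Leg 1 (278°, 2 km): east 2 sin 278° = -1.98, north 2 cos 278° = 0.28
Leg 2 (013°, 5 km): east 5 sin 13° = 1.12, north 5 cos 13° = 4.87
Net displacement: -0.86 east, 5.15 north. Direction back to start is (0.86, -5.15): bearing = atan2(0.86, -5.15) mod 360° = 170.57° ≈ 171°.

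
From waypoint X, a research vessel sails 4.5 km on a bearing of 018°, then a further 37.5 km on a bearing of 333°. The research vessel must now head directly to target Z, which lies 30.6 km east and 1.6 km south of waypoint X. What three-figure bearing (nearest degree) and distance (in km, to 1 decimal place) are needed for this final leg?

130°, 60.7 km

Leg 1 (018°, 4.5 km): east 4.5 sin 18° = 1.39, north 4.5 cos 18° = 4.28
Leg 2 (333°, 37.5 km): east 37.5 sin 333° = -17.02, north 37.5 cos 333° = 33.41
Current position: (-15.63, 37.69). Target: (30.6, -1.6). Remaining: Δeast = 46.23, Δnorth = -39.29.
Bearing = atan2(46.23, -39.29) mod 360° = 130.36°; distance = √((46.23)² + (-39.29)²) = 60.675 km.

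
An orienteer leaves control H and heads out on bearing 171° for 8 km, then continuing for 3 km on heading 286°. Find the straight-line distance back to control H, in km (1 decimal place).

7.3 km

Leg 1 (171°, 8 km): east 8 sin 171° = 1.25, north 8 cos 171° = -7.90
Leg 2 (286°, 3 km): east 3 sin 286° = -2.88, north 3 cos 286° = 0.83
Net: -1.63 east, -7.07 north. Distance = √((-1.63)² + (-7.07)²) = 7.260 km.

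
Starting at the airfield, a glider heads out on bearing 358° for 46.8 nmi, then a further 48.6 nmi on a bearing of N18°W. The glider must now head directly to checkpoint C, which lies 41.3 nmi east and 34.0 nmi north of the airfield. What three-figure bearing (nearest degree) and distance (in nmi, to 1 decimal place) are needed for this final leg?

Leg 1 (358°, 46.8 nmi): east 46.8 sin 358° = -1.63, north 46.8 cos 358° = 46.77
Leg 2 (N18°W, 48.6 nmi): east 48.6 sin 342° = -15.02, north 48.6 cos 342° = 46.22
Current position: (-16.65, 92.99). Target: (41.3, 34.0). Remaining: Δeast = 57.95, Δnorth = -58.99.
Bearing = atan2(57.95, -58.99) mod 360° = 135.51°; distance = √((57.95)² + (-58.99)²) = 82.695 nmi.

136°, 82.7 nmi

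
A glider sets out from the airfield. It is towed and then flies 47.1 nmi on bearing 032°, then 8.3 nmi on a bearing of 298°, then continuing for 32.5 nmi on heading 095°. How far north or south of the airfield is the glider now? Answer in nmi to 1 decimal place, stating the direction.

Leg 1 (032°, 47.1 nmi): east 47.1 sin 32° = 24.96, north 47.1 cos 32° = 39.94
Leg 2 (298°, 8.3 nmi): east 8.3 sin 298° = -7.33, north 8.3 cos 298° = 3.90
Leg 3 (095°, 32.5 nmi): east 32.5 sin 95° = 32.38, north 32.5 cos 95° = -2.83
Net north component: 41.01 nmi.

41.0 nmi north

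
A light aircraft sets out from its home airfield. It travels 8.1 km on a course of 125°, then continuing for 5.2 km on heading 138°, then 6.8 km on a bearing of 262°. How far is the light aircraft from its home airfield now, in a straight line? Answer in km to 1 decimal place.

10.0 km

Leg 1 (125°, 8.1 km): east 8.1 sin 125° = 6.64, north 8.1 cos 125° = -4.65
Leg 2 (138°, 5.2 km): east 5.2 sin 138° = 3.48, north 5.2 cos 138° = -3.86
Leg 3 (262°, 6.8 km): east 6.8 sin 262° = -6.73, north 6.8 cos 262° = -0.95
Net: 3.38 east, -9.46 north. Distance = √((3.38)² + (-9.46)²) = 10.043 km.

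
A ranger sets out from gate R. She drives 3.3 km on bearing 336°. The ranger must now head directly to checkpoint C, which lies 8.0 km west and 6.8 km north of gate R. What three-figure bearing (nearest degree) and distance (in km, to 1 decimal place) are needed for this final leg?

Leg 1 (336°, 3.3 km): east 3.3 sin 336° = -1.34, north 3.3 cos 336° = 3.01
Current position: (-1.34, 3.01). Target: (-8.0, 6.8). Remaining: Δeast = -6.66, Δnorth = 3.79.
Bearing = atan2(-6.66, 3.79) mod 360° = 299.62°; distance = √((-6.66)² + (3.79)²) = 7.659 km.

300°, 7.7 km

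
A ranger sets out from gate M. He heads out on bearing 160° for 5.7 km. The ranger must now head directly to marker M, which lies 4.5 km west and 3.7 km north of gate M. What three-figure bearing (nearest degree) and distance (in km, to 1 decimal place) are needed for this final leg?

Leg 1 (160°, 5.7 km): east 5.7 sin 160° = 1.95, north 5.7 cos 160° = -5.36
Current position: (1.95, -5.36). Target: (-4.5, 3.7). Remaining: Δeast = -6.45, Δnorth = 9.06.
Bearing = atan2(-6.45, 9.06) mod 360° = 324.54°; distance = √((-6.45)² + (9.06)²) = 11.118 km.

325°, 11.1 km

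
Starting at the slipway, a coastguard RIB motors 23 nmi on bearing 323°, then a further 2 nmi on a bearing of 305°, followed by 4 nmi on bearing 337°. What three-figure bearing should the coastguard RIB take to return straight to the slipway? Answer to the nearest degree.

Leg 1 (323°, 23 nmi): east 23 sin 323° = -13.84, north 23 cos 323° = 18.37
Leg 2 (305°, 2 nmi): east 2 sin 305° = -1.64, north 2 cos 305° = 1.15
Leg 3 (337°, 4 nmi): east 4 sin 337° = -1.56, north 4 cos 337° = 3.68
Net displacement: -17.04 east, 23.20 north. Direction back to start is (17.04, -23.20): bearing = atan2(17.04, -23.20) mod 360° = 143.70° ≈ 144°.

144°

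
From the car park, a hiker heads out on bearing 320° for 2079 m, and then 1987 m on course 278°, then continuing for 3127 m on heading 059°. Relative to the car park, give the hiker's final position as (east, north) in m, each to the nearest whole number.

Leg 1 (320°, 2079 m): east 2079 sin 320° = -1336.36, north 2079 cos 320° = 1592.61
Leg 2 (278°, 1987 m): east 1987 sin 278° = -1967.66, north 1987 cos 278° = 276.54
Leg 3 (059°, 3127 m): east 3127 sin 59° = 2680.36, north 3127 cos 59° = 1610.52
Summing: -623.66 m east, 3479.67 m north → (-624, 3480).

(-624, 3480)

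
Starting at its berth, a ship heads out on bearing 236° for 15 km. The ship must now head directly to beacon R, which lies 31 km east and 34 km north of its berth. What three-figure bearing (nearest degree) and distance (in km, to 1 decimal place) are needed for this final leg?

Leg 1 (236°, 15 km): east 15 sin 236° = -12.44, north 15 cos 236° = -8.39
Current position: (-12.44, -8.39). Target: (31, 34). Remaining: Δeast = 43.44, Δnorth = 42.39.
Bearing = atan2(43.44, 42.39) mod 360° = 45.70°; distance = √((43.44)² + (42.39)²) = 60.691 km.

046°, 60.7 km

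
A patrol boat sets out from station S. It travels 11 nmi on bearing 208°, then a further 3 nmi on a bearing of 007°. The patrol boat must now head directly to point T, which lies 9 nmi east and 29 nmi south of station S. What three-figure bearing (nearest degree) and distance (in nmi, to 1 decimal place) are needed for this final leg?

Leg 1 (208°, 11 nmi): east 11 sin 208° = -5.16, north 11 cos 208° = -9.71
Leg 2 (007°, 3 nmi): east 3 sin 7° = 0.37, north 3 cos 7° = 2.98
Current position: (-4.80, -6.73). Target: (9, -29). Remaining: Δeast = 13.80, Δnorth = -22.27.
Bearing = atan2(13.80, -22.27) mod 360° = 148.21°; distance = √((13.80)² + (-22.27)²) = 26.194 nmi.

148°, 26.2 nmi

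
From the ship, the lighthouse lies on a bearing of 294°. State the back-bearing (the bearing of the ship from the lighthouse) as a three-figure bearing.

114°

Back-bearing = 294° − 180° = 114°.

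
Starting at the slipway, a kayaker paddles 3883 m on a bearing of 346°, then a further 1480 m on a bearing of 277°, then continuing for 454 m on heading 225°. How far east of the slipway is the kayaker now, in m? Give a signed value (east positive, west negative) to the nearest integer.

Leg 1 (346°, 3883 m): east 3883 sin 346° = -939.38, north 3883 cos 346° = 3767.66
Leg 2 (277°, 1480 m): east 1480 sin 277° = -1468.97, north 1480 cos 277° = 180.37
Leg 3 (225°, 454 m): east 454 sin 225° = -321.03, north 454 cos 225° = -321.03
Net east component: -2729.38 m.

-2729 m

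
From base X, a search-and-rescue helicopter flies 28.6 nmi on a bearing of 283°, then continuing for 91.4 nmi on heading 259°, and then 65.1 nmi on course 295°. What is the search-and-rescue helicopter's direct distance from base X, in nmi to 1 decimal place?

177.4 nmi

Leg 1 (283°, 28.6 nmi): east 28.6 sin 283° = -27.87, north 28.6 cos 283° = 6.43
Leg 2 (259°, 91.4 nmi): east 91.4 sin 259° = -89.72, north 91.4 cos 259° = -17.44
Leg 3 (295°, 65.1 nmi): east 65.1 sin 295° = -59.00, north 65.1 cos 295° = 27.51
Net: -176.59 east, 16.51 north. Distance = √((-176.59)² + (16.51)²) = 177.358 nmi.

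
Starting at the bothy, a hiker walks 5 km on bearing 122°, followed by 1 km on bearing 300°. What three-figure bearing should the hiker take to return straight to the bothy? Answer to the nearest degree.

302°

Leg 1 (122°, 5 km): east 5 sin 122° = 4.24, north 5 cos 122° = -2.65
Leg 2 (300°, 1 km): east 1 sin 300° = -0.87, north 1 cos 300° = 0.50
Net displacement: 3.37 east, -2.15 north. Direction back to start is (-3.37, 2.15): bearing = atan2(-3.37, 2.15) mod 360° = 302.50° ≈ 302°.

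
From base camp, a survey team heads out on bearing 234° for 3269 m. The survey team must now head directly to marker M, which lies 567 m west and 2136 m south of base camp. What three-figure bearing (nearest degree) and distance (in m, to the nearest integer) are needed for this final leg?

Leg 1 (234°, 3269 m): east 3269 sin 234° = -2644.68, north 3269 cos 234° = -1921.47
Current position: (-2644.68, -1921.47). Target: (-567, -2136). Remaining: Δeast = 2077.68, Δnorth = -214.53.
Bearing = atan2(2077.68, -214.53) mod 360° = 95.90°; distance = √((2077.68)² + (-214.53)²) = 2088.723 m.

096°, 2089 m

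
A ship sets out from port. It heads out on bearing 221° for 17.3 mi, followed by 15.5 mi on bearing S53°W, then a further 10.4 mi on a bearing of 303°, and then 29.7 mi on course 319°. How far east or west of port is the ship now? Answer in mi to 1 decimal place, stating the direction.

51.9 mi west

Leg 1 (221°, 17.3 mi): east 17.3 sin 221° = -11.35, north 17.3 cos 221° = -13.06
Leg 2 (S53°W, 15.5 mi): east 15.5 sin 233° = -12.38, north 15.5 cos 233° = -9.33
Leg 3 (303°, 10.4 mi): east 10.4 sin 303° = -8.72, north 10.4 cos 303° = 5.66
Leg 4 (319°, 29.7 mi): east 29.7 sin 319° = -19.48, north 29.7 cos 319° = 22.41
Net east component: -51.94 mi.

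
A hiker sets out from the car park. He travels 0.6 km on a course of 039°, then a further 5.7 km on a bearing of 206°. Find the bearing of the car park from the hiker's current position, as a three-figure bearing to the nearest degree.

024°

Leg 1 (039°, 0.6 km): east 0.6 sin 39° = 0.38, north 0.6 cos 39° = 0.47
Leg 2 (206°, 5.7 km): east 5.7 sin 206° = -2.50, north 5.7 cos 206° = -5.12
Net displacement: -2.12 east, -4.66 north. Direction back to start is (2.12, 4.66): bearing = atan2(2.12, 4.66) mod 360° = 24.49° ≈ 024°.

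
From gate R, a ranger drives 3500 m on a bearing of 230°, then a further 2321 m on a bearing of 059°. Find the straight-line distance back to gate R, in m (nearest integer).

1261 m

Leg 1 (230°, 3500 m): east 3500 sin 230° = -2681.16, north 3500 cos 230° = -2249.76
Leg 2 (059°, 2321 m): east 2321 sin 59° = 1989.49, north 2321 cos 59° = 1195.40
Net: -691.67 east, -1054.35 north. Distance = √((-691.67)² + (-1054.35)²) = 1260.979 m.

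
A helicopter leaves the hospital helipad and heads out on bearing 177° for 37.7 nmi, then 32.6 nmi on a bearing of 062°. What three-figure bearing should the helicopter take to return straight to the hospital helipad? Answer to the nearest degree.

Leg 1 (177°, 37.7 nmi): east 37.7 sin 177° = 1.97, north 37.7 cos 177° = -37.65
Leg 2 (062°, 32.6 nmi): east 32.6 sin 62° = 28.78, north 32.6 cos 62° = 15.30
Net displacement: 30.76 east, -22.34 north. Direction back to start is (-30.76, 22.34): bearing = atan2(-30.76, 22.34) mod 360° = 306.00° ≈ 306°.

306°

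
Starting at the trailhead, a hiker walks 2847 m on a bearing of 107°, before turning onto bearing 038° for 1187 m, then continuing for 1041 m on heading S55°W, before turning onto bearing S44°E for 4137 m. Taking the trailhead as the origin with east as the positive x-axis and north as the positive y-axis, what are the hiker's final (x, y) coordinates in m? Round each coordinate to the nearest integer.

Leg 1 (107°, 2847 m): east 2847 sin 107° = 2722.60, north 2847 cos 107° = -832.38
Leg 2 (038°, 1187 m): east 1187 sin 38° = 730.79, north 1187 cos 38° = 935.37
Leg 3 (S55°W, 1041 m): east 1041 sin 235° = -852.74, north 1041 cos 235° = -597.09
Leg 4 (S44°E, 4137 m): east 4137 sin 136° = 2873.80, north 4137 cos 136° = -2975.91
Summing: 5474.45 m east, -3470.02 m north → (5474, -3470).

(5474, -3470)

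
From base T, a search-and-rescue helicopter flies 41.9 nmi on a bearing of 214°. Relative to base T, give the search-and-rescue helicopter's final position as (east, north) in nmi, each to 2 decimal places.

Leg 1 (214°, 41.9 nmi): east 41.9 sin 214° = -23.43, north 41.9 cos 214° = -34.74
Summing: -23.43 nmi east, -34.74 nmi north → (-23.43, -34.74).

(-23.43, -34.74)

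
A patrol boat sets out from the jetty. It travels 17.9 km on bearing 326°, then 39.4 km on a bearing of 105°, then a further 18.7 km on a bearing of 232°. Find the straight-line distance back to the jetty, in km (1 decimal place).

15.0 km

Leg 1 (326°, 17.9 km): east 17.9 sin 326° = -10.01, north 17.9 cos 326° = 14.84
Leg 2 (105°, 39.4 km): east 39.4 sin 105° = 38.06, north 39.4 cos 105° = -10.20
Leg 3 (232°, 18.7 km): east 18.7 sin 232° = -14.74, north 18.7 cos 232° = -11.51
Net: 13.31 east, -6.87 north. Distance = √((13.31)² + (-6.87)²) = 14.981 km.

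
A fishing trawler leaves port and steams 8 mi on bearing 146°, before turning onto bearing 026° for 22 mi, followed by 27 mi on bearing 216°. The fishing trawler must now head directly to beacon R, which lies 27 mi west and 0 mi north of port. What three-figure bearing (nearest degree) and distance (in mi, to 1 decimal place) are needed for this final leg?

289°, 26.7 mi

Leg 1 (146°, 8 mi): east 8 sin 146° = 4.47, north 8 cos 146° = -6.63
Leg 2 (026°, 22 mi): east 22 sin 26° = 9.64, north 22 cos 26° = 19.77
Leg 3 (216°, 27 mi): east 27 sin 216° = -15.87, north 27 cos 216° = -21.84
Current position: (-1.75, -8.70). Target: (-27, 0). Remaining: Δeast = -25.25, Δnorth = 8.70.
Bearing = atan2(-25.25, 8.70) mod 360° = 289.02°; distance = √((-25.25)² + (8.70)²) = 26.705 mi.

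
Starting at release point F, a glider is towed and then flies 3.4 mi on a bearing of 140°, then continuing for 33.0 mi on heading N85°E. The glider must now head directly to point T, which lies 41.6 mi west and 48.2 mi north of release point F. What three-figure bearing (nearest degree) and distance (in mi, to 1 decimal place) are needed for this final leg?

302°, 90.4 mi

Leg 1 (140°, 3.4 mi): east 3.4 sin 140° = 2.19, north 3.4 cos 140° = -2.60
Leg 2 (N85°E, 33.0 mi): east 33.0 sin 85° = 32.87, north 33.0 cos 85° = 2.88
Current position: (35.06, 0.27). Target: (-41.6, 48.2). Remaining: Δeast = -76.66, Δnorth = 47.93.
Bearing = atan2(-76.66, 47.93) mod 360° = 302.01°; distance = √((-76.66)² + (47.93)²) = 90.409 mi.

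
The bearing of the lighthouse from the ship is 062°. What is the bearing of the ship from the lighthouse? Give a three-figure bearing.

Back-bearing = 062° + 180° = 242°.

242°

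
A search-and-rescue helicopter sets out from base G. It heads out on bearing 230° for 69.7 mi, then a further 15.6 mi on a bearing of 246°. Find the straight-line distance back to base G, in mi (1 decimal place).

Leg 1 (230°, 69.7 mi): east 69.7 sin 230° = -53.39, north 69.7 cos 230° = -44.80
Leg 2 (246°, 15.6 mi): east 15.6 sin 246° = -14.25, north 15.6 cos 246° = -6.35
Net: -67.64 east, -51.15 north. Distance = √((-67.64)² + (-51.15)²) = 84.805 mi.

84.8 mi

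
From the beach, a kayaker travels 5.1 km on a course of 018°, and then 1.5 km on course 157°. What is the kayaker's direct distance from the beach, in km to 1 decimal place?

4.1 km

Leg 1 (018°, 5.1 km): east 5.1 sin 18° = 1.58, north 5.1 cos 18° = 4.85
Leg 2 (157°, 1.5 km): east 1.5 sin 157° = 0.59, north 1.5 cos 157° = -1.38
Net: 2.16 east, 3.47 north. Distance = √((2.16)² + (3.47)²) = 4.088 km.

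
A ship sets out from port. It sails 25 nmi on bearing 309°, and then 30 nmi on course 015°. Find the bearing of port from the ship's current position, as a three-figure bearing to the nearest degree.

Leg 1 (309°, 25 nmi): east 25 sin 309° = -19.43, north 25 cos 309° = 15.73
Leg 2 (015°, 30 nmi): east 30 sin 15° = 7.76, north 30 cos 15° = 28.98
Net displacement: -11.66 east, 44.71 north. Direction back to start is (11.66, -44.71): bearing = atan2(11.66, -44.71) mod 360° = 165.38° ≈ 165°.

165°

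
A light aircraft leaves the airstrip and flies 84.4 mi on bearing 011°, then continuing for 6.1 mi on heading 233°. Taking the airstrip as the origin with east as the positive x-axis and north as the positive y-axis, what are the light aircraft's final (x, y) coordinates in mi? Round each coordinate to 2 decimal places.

(11.23, 79.18)

Leg 1 (011°, 84.4 mi): east 84.4 sin 11° = 16.10, north 84.4 cos 11° = 82.85
Leg 2 (233°, 6.1 mi): east 6.1 sin 233° = -4.87, north 6.1 cos 233° = -3.67
Summing: 11.23 mi east, 79.18 mi north → (11.23, 79.18).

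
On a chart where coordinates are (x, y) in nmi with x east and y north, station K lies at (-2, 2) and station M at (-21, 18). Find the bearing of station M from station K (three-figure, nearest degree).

310°

Δeast = -21 − -2 = -19.00; Δnorth = 18 − 2 = 16.00.
Bearing = atan2(Δeast, Δnorth) mod 360° = 310.10° ≈ 310°.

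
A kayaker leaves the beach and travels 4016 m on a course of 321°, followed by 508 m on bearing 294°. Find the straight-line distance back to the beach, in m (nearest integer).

Leg 1 (321°, 4016 m): east 4016 sin 321° = -2527.35, north 4016 cos 321° = 3121.02
Leg 2 (294°, 508 m): east 508 sin 294° = -464.08, north 508 cos 294° = 206.62
Net: -2991.43 east, 3327.64 north. Distance = √((-2991.43)² + (3327.64)²) = 4474.579 m.

4475 m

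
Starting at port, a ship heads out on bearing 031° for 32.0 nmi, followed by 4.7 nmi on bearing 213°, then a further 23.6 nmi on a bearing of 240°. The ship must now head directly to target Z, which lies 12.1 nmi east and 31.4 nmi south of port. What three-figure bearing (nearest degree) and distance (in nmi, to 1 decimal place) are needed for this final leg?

157°, 46.9 nmi

Leg 1 (031°, 32.0 nmi): east 32.0 sin 31° = 16.48, north 32.0 cos 31° = 27.43
Leg 2 (213°, 4.7 nmi): east 4.7 sin 213° = -2.56, north 4.7 cos 213° = -3.94
Leg 3 (240°, 23.6 nmi): east 23.6 sin 240° = -20.44, north 23.6 cos 240° = -11.80
Current position: (-6.52, 11.69). Target: (12.1, -31.4). Remaining: Δeast = 18.62, Δnorth = -43.09.
Bearing = atan2(18.62, -43.09) mod 360° = 156.63°; distance = √((18.62)² + (-43.09)²) = 46.937 nmi.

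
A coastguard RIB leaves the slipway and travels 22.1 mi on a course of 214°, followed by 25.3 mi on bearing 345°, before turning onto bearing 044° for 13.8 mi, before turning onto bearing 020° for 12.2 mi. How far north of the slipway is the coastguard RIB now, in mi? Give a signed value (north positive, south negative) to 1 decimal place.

27.5 mi

Leg 1 (214°, 22.1 mi): east 22.1 sin 214° = -12.36, north 22.1 cos 214° = -18.32
Leg 2 (345°, 25.3 mi): east 25.3 sin 345° = -6.55, north 25.3 cos 345° = 24.44
Leg 3 (044°, 13.8 mi): east 13.8 sin 44° = 9.59, north 13.8 cos 44° = 9.93
Leg 4 (020°, 12.2 mi): east 12.2 sin 20° = 4.17, north 12.2 cos 20° = 11.46
Net north component: 27.51 mi.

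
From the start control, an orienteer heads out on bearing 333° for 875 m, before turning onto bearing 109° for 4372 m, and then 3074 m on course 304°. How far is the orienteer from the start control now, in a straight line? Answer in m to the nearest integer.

1602 m

Leg 1 (333°, 875 m): east 875 sin 333° = -397.24, north 875 cos 333° = 779.63
Leg 2 (109°, 4372 m): east 4372 sin 109° = 4133.81, north 4372 cos 109° = -1423.38
Leg 3 (304°, 3074 m): east 3074 sin 304° = -2548.46, north 3074 cos 304° = 1718.96
Net: 1188.10 east, 1075.21 north. Distance = √((1188.10)² + (1075.21)²) = 1602.392 m.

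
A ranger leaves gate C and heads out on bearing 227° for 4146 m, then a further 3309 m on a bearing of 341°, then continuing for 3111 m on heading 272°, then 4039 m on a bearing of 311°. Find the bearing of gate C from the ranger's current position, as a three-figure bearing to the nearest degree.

Leg 1 (227°, 4146 m): east 4146 sin 227° = -3032.19, north 4146 cos 227° = -2827.57
Leg 2 (341°, 3309 m): east 3309 sin 341° = -1077.31, north 3309 cos 341° = 3128.72
Leg 3 (272°, 3111 m): east 3111 sin 272° = -3109.10, north 3111 cos 272° = 108.57
Leg 4 (311°, 4039 m): east 4039 sin 311° = -3048.27, north 4039 cos 311° = 2649.82
Net displacement: -10266.87 east, 3059.55 north. Direction back to start is (10266.87, -3059.55): bearing = atan2(10266.87, -3059.55) mod 360° = 106.59° ≈ 107°.

107°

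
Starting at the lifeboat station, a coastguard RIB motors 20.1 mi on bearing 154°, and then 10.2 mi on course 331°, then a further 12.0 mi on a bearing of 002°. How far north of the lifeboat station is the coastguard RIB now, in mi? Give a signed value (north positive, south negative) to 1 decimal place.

2.8 mi

Leg 1 (154°, 20.1 mi): east 20.1 sin 154° = 8.81, north 20.1 cos 154° = -18.07
Leg 2 (331°, 10.2 mi): east 10.2 sin 331° = -4.95, north 10.2 cos 331° = 8.92
Leg 3 (002°, 12.0 mi): east 12.0 sin 2° = 0.42, north 12.0 cos 2° = 11.99
Net north component: 2.85 mi.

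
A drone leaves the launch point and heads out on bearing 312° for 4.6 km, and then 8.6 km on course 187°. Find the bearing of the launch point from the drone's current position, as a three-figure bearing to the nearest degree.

039°

Leg 1 (312°, 4.6 km): east 4.6 sin 312° = -3.42, north 4.6 cos 312° = 3.08
Leg 2 (187°, 8.6 km): east 8.6 sin 187° = -1.05, north 8.6 cos 187° = -8.54
Net displacement: -4.47 east, -5.46 north. Direction back to start is (4.47, 5.46): bearing = atan2(4.47, 5.46) mod 360° = 39.30° ≈ 039°.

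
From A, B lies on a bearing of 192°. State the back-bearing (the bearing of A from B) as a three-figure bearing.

012°

Back-bearing = 192° − 180° = 012°.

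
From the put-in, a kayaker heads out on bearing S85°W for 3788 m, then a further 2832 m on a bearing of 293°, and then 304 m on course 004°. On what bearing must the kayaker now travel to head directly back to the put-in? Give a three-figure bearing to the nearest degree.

100°

Leg 1 (S85°W, 3788 m): east 3788 sin 265° = -3773.59, north 3788 cos 265° = -330.15
Leg 2 (293°, 2832 m): east 2832 sin 293° = -2606.87, north 2832 cos 293° = 1106.55
Leg 3 (004°, 304 m): east 304 sin 4° = 21.21, north 304 cos 4° = 303.26
Net displacement: -6359.25 east, 1079.66 north. Direction back to start is (6359.25, -1079.66): bearing = atan2(6359.25, -1079.66) mod 360° = 99.64° ≈ 100°.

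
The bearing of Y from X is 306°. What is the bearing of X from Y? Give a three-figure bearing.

Back-bearing = 306° − 180° = 126°.

126°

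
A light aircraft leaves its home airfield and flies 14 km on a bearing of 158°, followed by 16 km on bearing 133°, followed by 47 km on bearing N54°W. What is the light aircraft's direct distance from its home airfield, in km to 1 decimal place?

Leg 1 (158°, 14 km): east 14 sin 158° = 5.24, north 14 cos 158° = -12.98
Leg 2 (133°, 16 km): east 16 sin 133° = 11.70, north 16 cos 133° = -10.91
Leg 3 (N54°W, 47 km): east 47 sin 306° = -38.02, north 47 cos 306° = 27.63
Net: -21.08 east, 3.73 north. Distance = √((-21.08)² + (3.73)²) = 21.406 km.

21.4 km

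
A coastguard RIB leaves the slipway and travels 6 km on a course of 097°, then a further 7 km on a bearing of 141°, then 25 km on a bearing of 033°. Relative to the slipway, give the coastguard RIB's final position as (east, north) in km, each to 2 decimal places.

Leg 1 (097°, 6 km): east 6 sin 97° = 5.96, north 6 cos 97° = -0.73
Leg 2 (141°, 7 km): east 7 sin 141° = 4.41, north 7 cos 141° = -5.44
Leg 3 (033°, 25 km): east 25 sin 33° = 13.62, north 25 cos 33° = 20.97
Summing: 23.98 km east, 14.80 km north → (23.98, 14.80).

(23.98, 14.80)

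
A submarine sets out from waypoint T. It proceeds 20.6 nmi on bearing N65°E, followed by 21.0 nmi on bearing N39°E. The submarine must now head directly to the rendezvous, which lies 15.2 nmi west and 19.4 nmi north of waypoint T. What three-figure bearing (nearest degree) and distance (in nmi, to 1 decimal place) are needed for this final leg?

Leg 1 (N65°E, 20.6 nmi): east 20.6 sin 65° = 18.67, north 20.6 cos 65° = 8.71
Leg 2 (N39°E, 21.0 nmi): east 21.0 sin 39° = 13.22, north 21.0 cos 39° = 16.32
Current position: (31.89, 25.03). Target: (-15.2, 19.4). Remaining: Δeast = -47.09, Δnorth = -5.63.
Bearing = atan2(-47.09, -5.63) mod 360° = 263.19°; distance = √((-47.09)² + (-5.63)²) = 47.421 nmi.

263°, 47.4 nmi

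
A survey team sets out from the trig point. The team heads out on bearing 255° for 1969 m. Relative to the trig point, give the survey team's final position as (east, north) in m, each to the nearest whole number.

(-1902, -510)

Leg 1 (255°, 1969 m): east 1969 sin 255° = -1901.91, north 1969 cos 255° = -509.61
Summing: -1901.91 m east, -509.61 m north → (-1902, -510).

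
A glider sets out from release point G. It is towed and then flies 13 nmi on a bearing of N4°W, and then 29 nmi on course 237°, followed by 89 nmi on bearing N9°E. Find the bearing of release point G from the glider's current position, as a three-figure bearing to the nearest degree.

172°

Leg 1 (N4°W, 13 nmi): east 13 sin 356° = -0.91, north 13 cos 356° = 12.97
Leg 2 (237°, 29 nmi): east 29 sin 237° = -24.32, north 29 cos 237° = -15.79
Leg 3 (N9°E, 89 nmi): east 89 sin 9° = 13.92, north 89 cos 9° = 87.90
Net displacement: -11.31 east, 85.08 north. Direction back to start is (11.31, -85.08): bearing = atan2(11.31, -85.08) mod 360° = 172.43° ≈ 172°.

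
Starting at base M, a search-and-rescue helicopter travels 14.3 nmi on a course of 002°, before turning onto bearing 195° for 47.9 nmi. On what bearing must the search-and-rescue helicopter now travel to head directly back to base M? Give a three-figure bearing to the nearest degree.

020°

Leg 1 (002°, 14.3 nmi): east 14.3 sin 2° = 0.50, north 14.3 cos 2° = 14.29
Leg 2 (195°, 47.9 nmi): east 47.9 sin 195° = -12.40, north 47.9 cos 195° = -46.27
Net displacement: -11.90 east, -31.98 north. Direction back to start is (11.90, 31.98): bearing = atan2(11.90, 31.98) mod 360° = 20.41° ≈ 020°.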